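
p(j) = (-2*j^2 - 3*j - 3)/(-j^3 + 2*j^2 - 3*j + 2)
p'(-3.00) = 0.00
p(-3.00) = -0.21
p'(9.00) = -0.05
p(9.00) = 0.32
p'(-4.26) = -0.01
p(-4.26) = -0.21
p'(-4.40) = -0.01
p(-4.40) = -0.21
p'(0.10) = -4.93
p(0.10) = -1.93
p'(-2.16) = 0.01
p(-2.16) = -0.21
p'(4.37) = -0.37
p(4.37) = 0.96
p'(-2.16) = 0.01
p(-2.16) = -0.21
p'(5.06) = -0.24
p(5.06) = 0.76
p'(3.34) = -0.84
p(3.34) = 1.54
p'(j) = (-4*j - 3)/(-j^3 + 2*j^2 - 3*j + 2) + (-2*j^2 - 3*j - 3)*(3*j^2 - 4*j + 3)/(-j^3 + 2*j^2 - 3*j + 2)^2 = (-2*j^4 - 6*j^3 + 3*j^2 + 4*j - 15)/(j^6 - 4*j^5 + 10*j^4 - 16*j^3 + 17*j^2 - 12*j + 4)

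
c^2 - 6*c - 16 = (c - 8)*(c + 2)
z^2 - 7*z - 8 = (z - 8)*(z + 1)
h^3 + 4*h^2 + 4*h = h*(h + 2)^2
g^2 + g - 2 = (g - 1)*(g + 2)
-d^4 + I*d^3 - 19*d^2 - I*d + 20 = (d - 5*I)*(d + 4*I)*(I*d - I)*(I*d + I)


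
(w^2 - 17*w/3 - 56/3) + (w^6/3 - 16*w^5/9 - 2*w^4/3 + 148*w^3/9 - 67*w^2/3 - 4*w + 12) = w^6/3 - 16*w^5/9 - 2*w^4/3 + 148*w^3/9 - 64*w^2/3 - 29*w/3 - 20/3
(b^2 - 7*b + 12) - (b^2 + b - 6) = 18 - 8*b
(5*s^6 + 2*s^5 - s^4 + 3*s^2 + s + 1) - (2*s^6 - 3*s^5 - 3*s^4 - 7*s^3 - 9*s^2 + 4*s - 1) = 3*s^6 + 5*s^5 + 2*s^4 + 7*s^3 + 12*s^2 - 3*s + 2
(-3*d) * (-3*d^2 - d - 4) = 9*d^3 + 3*d^2 + 12*d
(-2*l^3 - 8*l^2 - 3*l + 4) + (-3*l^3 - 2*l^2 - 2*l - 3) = -5*l^3 - 10*l^2 - 5*l + 1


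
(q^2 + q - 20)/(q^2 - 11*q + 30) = (q^2 + q - 20)/(q^2 - 11*q + 30)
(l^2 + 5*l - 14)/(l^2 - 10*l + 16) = (l + 7)/(l - 8)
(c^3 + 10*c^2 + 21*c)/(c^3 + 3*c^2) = (c + 7)/c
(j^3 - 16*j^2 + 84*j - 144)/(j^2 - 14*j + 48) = (j^2 - 10*j + 24)/(j - 8)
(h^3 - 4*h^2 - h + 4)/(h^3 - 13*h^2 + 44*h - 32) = (h + 1)/(h - 8)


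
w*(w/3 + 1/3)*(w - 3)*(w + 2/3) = w^4/3 - 4*w^3/9 - 13*w^2/9 - 2*w/3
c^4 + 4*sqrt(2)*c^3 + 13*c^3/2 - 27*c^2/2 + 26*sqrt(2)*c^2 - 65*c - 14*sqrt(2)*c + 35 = (c - 1/2)*(c + 7)*(c - sqrt(2))*(c + 5*sqrt(2))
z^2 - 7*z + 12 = (z - 4)*(z - 3)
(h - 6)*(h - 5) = h^2 - 11*h + 30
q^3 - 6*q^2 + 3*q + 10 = (q - 5)*(q - 2)*(q + 1)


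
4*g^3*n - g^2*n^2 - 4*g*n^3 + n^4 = n*(-4*g + n)*(-g + n)*(g + n)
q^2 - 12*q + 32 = (q - 8)*(q - 4)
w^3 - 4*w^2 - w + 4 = (w - 4)*(w - 1)*(w + 1)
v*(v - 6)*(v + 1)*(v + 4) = v^4 - v^3 - 26*v^2 - 24*v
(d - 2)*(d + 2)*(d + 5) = d^3 + 5*d^2 - 4*d - 20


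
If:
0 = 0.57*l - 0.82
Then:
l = 1.44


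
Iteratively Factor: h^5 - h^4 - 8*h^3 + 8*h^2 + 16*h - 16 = (h - 2)*(h^4 + h^3 - 6*h^2 - 4*h + 8) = (h - 2)*(h + 2)*(h^3 - h^2 - 4*h + 4) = (h - 2)*(h - 1)*(h + 2)*(h^2 - 4) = (h - 2)^2*(h - 1)*(h + 2)*(h + 2)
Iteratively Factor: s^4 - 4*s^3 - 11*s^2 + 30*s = (s - 5)*(s^3 + s^2 - 6*s) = s*(s - 5)*(s^2 + s - 6) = s*(s - 5)*(s + 3)*(s - 2)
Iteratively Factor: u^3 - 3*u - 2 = (u - 2)*(u^2 + 2*u + 1) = (u - 2)*(u + 1)*(u + 1)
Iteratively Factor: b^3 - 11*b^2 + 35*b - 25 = (b - 5)*(b^2 - 6*b + 5) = (b - 5)*(b - 1)*(b - 5)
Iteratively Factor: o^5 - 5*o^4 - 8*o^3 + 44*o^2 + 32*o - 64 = (o - 4)*(o^4 - o^3 - 12*o^2 - 4*o + 16) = (o - 4)*(o - 1)*(o^3 - 12*o - 16) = (o - 4)^2*(o - 1)*(o^2 + 4*o + 4) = (o - 4)^2*(o - 1)*(o + 2)*(o + 2)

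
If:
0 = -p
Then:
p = 0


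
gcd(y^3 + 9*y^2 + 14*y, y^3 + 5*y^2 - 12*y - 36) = y + 2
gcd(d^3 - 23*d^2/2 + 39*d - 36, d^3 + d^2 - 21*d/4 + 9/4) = d - 3/2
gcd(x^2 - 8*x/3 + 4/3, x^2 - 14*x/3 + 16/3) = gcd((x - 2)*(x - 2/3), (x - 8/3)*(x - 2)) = x - 2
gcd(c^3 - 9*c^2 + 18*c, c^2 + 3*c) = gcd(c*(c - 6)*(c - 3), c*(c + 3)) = c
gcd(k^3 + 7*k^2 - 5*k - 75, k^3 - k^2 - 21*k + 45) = k^2 + 2*k - 15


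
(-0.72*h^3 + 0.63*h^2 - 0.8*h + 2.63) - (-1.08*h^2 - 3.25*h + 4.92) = -0.72*h^3 + 1.71*h^2 + 2.45*h - 2.29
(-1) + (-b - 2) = -b - 3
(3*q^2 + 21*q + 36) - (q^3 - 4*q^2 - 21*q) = -q^3 + 7*q^2 + 42*q + 36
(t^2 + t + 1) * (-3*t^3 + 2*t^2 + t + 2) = -3*t^5 - t^4 + 5*t^2 + 3*t + 2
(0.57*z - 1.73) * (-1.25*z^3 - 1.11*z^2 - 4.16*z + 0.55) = -0.7125*z^4 + 1.5298*z^3 - 0.4509*z^2 + 7.5103*z - 0.9515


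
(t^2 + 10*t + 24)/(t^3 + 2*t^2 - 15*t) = (t^2 + 10*t + 24)/(t*(t^2 + 2*t - 15))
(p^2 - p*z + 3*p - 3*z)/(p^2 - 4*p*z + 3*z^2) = (-p - 3)/(-p + 3*z)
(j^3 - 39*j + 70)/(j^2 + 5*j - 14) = j - 5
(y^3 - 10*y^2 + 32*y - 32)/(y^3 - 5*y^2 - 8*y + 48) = (y - 2)/(y + 3)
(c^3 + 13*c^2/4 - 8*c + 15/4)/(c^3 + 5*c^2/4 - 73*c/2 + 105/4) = (c^2 + 4*c - 5)/(c^2 + 2*c - 35)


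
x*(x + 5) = x^2 + 5*x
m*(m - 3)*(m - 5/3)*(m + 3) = m^4 - 5*m^3/3 - 9*m^2 + 15*m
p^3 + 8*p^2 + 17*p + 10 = (p + 1)*(p + 2)*(p + 5)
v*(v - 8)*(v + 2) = v^3 - 6*v^2 - 16*v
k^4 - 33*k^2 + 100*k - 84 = (k - 3)*(k - 2)^2*(k + 7)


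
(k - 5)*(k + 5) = k^2 - 25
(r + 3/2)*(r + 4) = r^2 + 11*r/2 + 6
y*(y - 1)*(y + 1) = y^3 - y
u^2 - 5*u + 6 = (u - 3)*(u - 2)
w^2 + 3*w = w*(w + 3)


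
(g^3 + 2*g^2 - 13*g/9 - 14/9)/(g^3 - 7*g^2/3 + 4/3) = (g + 7/3)/(g - 2)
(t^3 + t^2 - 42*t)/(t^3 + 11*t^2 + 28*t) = (t - 6)/(t + 4)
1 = 1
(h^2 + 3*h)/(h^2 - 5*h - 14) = h*(h + 3)/(h^2 - 5*h - 14)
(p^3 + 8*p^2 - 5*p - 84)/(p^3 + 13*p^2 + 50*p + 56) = (p - 3)/(p + 2)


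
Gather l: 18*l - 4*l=14*l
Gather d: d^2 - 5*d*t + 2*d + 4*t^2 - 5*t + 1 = d^2 + d*(2 - 5*t) + 4*t^2 - 5*t + 1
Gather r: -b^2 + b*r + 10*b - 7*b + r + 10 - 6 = -b^2 + 3*b + r*(b + 1) + 4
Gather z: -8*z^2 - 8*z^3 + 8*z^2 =-8*z^3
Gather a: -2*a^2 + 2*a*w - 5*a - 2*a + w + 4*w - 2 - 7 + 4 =-2*a^2 + a*(2*w - 7) + 5*w - 5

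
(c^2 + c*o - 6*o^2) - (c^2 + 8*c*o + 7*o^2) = -7*c*o - 13*o^2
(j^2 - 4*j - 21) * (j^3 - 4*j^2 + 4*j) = j^5 - 8*j^4 - j^3 + 68*j^2 - 84*j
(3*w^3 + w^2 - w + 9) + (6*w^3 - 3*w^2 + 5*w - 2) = 9*w^3 - 2*w^2 + 4*w + 7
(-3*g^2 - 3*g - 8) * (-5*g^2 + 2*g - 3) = 15*g^4 + 9*g^3 + 43*g^2 - 7*g + 24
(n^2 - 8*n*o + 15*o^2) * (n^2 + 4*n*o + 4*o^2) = n^4 - 4*n^3*o - 13*n^2*o^2 + 28*n*o^3 + 60*o^4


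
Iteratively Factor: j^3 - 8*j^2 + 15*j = (j)*(j^2 - 8*j + 15) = j*(j - 3)*(j - 5)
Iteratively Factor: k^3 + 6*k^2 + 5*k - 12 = (k - 1)*(k^2 + 7*k + 12) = (k - 1)*(k + 4)*(k + 3)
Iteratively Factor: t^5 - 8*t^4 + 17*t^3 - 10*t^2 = (t)*(t^4 - 8*t^3 + 17*t^2 - 10*t) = t*(t - 2)*(t^3 - 6*t^2 + 5*t) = t^2*(t - 2)*(t^2 - 6*t + 5) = t^2*(t - 5)*(t - 2)*(t - 1)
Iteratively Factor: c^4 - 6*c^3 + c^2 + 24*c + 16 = (c - 4)*(c^3 - 2*c^2 - 7*c - 4) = (c - 4)*(c + 1)*(c^2 - 3*c - 4) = (c - 4)^2*(c + 1)*(c + 1)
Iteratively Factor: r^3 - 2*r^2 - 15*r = (r)*(r^2 - 2*r - 15) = r*(r - 5)*(r + 3)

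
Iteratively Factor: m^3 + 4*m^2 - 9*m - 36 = (m - 3)*(m^2 + 7*m + 12) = (m - 3)*(m + 3)*(m + 4)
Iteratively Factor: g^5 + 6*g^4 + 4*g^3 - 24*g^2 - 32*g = (g - 2)*(g^4 + 8*g^3 + 20*g^2 + 16*g) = (g - 2)*(g + 2)*(g^3 + 6*g^2 + 8*g) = g*(g - 2)*(g + 2)*(g^2 + 6*g + 8) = g*(g - 2)*(g + 2)*(g + 4)*(g + 2)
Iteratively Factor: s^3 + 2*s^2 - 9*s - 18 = (s - 3)*(s^2 + 5*s + 6) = (s - 3)*(s + 2)*(s + 3)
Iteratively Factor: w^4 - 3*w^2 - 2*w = (w + 1)*(w^3 - w^2 - 2*w) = (w - 2)*(w + 1)*(w^2 + w) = w*(w - 2)*(w + 1)*(w + 1)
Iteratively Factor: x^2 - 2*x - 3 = (x + 1)*(x - 3)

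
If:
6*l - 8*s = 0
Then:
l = 4*s/3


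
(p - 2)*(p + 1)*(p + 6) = p^3 + 5*p^2 - 8*p - 12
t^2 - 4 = (t - 2)*(t + 2)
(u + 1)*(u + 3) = u^2 + 4*u + 3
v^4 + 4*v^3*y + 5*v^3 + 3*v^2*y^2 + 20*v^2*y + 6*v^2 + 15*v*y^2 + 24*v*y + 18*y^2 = (v + 2)*(v + 3)*(v + y)*(v + 3*y)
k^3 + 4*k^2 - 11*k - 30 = (k - 3)*(k + 2)*(k + 5)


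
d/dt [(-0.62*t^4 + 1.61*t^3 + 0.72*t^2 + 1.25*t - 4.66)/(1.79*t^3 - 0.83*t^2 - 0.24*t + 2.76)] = (-1.1098*t^6 + 1.0292*t^5 - 2.1787*t^4 - 12.0926*t^3 + 39.2197*t^2 - 3.7612*t + 2.3316)/(3.2041*t^6 - 2.9714*t^5 - 0.1703*t^4 + 10.2792*t^3 - 4.524*t^2 - 1.3248*t + 7.6176)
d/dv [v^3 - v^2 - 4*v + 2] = 3*v^2 - 2*v - 4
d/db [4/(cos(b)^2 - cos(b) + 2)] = 4*(2*cos(b) - 1)*sin(b)/(sin(b)^2 + cos(b) - 3)^2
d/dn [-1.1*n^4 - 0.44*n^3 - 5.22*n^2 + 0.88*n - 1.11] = -4.4*n^3 - 1.32*n^2 - 10.44*n + 0.88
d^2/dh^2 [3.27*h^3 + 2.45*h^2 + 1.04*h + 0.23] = 19.62*h + 4.9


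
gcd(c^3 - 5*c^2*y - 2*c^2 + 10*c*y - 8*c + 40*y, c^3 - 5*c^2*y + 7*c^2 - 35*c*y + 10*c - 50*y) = -c^2 + 5*c*y - 2*c + 10*y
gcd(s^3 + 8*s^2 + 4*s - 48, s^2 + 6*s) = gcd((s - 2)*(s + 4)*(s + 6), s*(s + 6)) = s + 6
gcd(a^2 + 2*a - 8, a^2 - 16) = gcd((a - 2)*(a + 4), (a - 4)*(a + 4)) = a + 4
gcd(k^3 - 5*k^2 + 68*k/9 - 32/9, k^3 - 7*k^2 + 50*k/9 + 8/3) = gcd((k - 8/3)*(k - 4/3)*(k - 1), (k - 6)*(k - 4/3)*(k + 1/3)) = k - 4/3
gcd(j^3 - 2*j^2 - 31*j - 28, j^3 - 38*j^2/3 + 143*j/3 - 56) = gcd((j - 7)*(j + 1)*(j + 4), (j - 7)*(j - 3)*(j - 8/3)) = j - 7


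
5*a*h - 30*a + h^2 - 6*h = (5*a + h)*(h - 6)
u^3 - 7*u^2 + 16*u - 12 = (u - 3)*(u - 2)^2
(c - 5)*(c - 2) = c^2 - 7*c + 10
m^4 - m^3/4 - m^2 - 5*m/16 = m*(m - 5/4)*(m + 1/2)^2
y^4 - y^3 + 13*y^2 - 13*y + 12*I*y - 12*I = (y - 4*I)*(y + 3*I)*(-I*y + 1)*(I*y - I)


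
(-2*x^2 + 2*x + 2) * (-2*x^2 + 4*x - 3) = 4*x^4 - 12*x^3 + 10*x^2 + 2*x - 6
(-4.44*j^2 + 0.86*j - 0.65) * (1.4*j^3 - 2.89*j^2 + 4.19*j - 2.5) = -6.216*j^5 + 14.0356*j^4 - 21.999*j^3 + 16.5819*j^2 - 4.8735*j + 1.625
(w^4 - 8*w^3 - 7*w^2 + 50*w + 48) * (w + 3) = w^5 - 5*w^4 - 31*w^3 + 29*w^2 + 198*w + 144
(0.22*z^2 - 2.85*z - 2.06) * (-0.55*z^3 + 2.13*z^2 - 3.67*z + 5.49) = -0.121*z^5 + 2.0361*z^4 - 5.7449*z^3 + 7.2795*z^2 - 8.0863*z - 11.3094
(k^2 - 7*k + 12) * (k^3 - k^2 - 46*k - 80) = k^5 - 8*k^4 - 27*k^3 + 230*k^2 + 8*k - 960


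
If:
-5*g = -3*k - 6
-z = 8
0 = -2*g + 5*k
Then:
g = 30/19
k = 12/19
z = -8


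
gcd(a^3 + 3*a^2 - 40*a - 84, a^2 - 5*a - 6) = a - 6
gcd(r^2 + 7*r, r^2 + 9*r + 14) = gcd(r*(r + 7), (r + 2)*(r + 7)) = r + 7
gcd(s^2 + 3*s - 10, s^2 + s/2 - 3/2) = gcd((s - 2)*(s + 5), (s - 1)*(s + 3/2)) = 1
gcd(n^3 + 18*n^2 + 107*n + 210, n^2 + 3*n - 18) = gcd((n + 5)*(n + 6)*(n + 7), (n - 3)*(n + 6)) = n + 6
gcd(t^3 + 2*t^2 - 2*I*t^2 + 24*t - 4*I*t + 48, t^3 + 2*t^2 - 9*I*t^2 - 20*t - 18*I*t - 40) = t + 2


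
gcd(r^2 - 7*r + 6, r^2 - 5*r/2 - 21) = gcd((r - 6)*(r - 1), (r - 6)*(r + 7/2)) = r - 6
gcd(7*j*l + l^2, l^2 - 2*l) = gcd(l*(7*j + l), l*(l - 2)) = l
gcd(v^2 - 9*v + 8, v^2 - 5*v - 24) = v - 8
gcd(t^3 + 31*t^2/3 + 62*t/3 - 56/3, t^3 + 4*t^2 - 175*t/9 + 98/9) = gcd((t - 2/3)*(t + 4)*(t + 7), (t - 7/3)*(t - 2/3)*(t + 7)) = t^2 + 19*t/3 - 14/3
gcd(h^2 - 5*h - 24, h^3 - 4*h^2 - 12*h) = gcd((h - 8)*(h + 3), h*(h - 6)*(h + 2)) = 1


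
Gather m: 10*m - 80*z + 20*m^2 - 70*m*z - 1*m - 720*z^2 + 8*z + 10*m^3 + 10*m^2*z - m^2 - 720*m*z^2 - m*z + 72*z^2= 10*m^3 + m^2*(10*z + 19) + m*(-720*z^2 - 71*z + 9) - 648*z^2 - 72*z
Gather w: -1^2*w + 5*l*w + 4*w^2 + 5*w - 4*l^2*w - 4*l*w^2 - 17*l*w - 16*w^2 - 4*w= w^2*(-4*l - 12) + w*(-4*l^2 - 12*l)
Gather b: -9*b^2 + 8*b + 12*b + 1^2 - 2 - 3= -9*b^2 + 20*b - 4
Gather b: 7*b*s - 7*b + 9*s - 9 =b*(7*s - 7) + 9*s - 9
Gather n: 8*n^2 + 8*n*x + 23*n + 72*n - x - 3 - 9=8*n^2 + n*(8*x + 95) - x - 12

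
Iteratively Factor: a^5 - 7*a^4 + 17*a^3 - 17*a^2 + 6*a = (a - 1)*(a^4 - 6*a^3 + 11*a^2 - 6*a) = (a - 1)^2*(a^3 - 5*a^2 + 6*a) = (a - 2)*(a - 1)^2*(a^2 - 3*a) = (a - 3)*(a - 2)*(a - 1)^2*(a)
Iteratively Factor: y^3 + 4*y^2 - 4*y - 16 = (y - 2)*(y^2 + 6*y + 8) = (y - 2)*(y + 2)*(y + 4)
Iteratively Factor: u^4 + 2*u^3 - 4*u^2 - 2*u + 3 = (u + 1)*(u^3 + u^2 - 5*u + 3) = (u - 1)*(u + 1)*(u^2 + 2*u - 3) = (u - 1)*(u + 1)*(u + 3)*(u - 1)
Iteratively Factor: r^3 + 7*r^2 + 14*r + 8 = (r + 2)*(r^2 + 5*r + 4) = (r + 2)*(r + 4)*(r + 1)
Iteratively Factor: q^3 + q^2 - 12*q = (q)*(q^2 + q - 12) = q*(q - 3)*(q + 4)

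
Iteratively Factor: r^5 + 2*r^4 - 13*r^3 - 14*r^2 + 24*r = (r - 1)*(r^4 + 3*r^3 - 10*r^2 - 24*r) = (r - 1)*(r + 4)*(r^3 - r^2 - 6*r) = (r - 3)*(r - 1)*(r + 4)*(r^2 + 2*r) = (r - 3)*(r - 1)*(r + 2)*(r + 4)*(r)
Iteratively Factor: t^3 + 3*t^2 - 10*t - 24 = (t + 2)*(t^2 + t - 12) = (t + 2)*(t + 4)*(t - 3)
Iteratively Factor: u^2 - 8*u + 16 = (u - 4)*(u - 4)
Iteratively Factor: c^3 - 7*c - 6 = (c + 1)*(c^2 - c - 6) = (c - 3)*(c + 1)*(c + 2)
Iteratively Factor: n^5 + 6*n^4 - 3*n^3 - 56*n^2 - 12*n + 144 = (n - 2)*(n^4 + 8*n^3 + 13*n^2 - 30*n - 72) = (n - 2)*(n + 3)*(n^3 + 5*n^2 - 2*n - 24) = (n - 2)*(n + 3)*(n + 4)*(n^2 + n - 6) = (n - 2)^2*(n + 3)*(n + 4)*(n + 3)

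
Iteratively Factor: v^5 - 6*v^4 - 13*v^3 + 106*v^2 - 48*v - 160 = (v + 4)*(v^4 - 10*v^3 + 27*v^2 - 2*v - 40) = (v + 1)*(v + 4)*(v^3 - 11*v^2 + 38*v - 40) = (v - 5)*(v + 1)*(v + 4)*(v^2 - 6*v + 8) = (v - 5)*(v - 2)*(v + 1)*(v + 4)*(v - 4)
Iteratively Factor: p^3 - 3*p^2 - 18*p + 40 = (p - 5)*(p^2 + 2*p - 8) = (p - 5)*(p + 4)*(p - 2)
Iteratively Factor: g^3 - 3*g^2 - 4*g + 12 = (g - 2)*(g^2 - g - 6) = (g - 2)*(g + 2)*(g - 3)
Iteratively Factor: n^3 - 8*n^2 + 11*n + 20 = (n + 1)*(n^2 - 9*n + 20) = (n - 4)*(n + 1)*(n - 5)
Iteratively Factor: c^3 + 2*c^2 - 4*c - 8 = (c + 2)*(c^2 - 4) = (c + 2)^2*(c - 2)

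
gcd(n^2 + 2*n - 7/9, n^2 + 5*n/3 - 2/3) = n - 1/3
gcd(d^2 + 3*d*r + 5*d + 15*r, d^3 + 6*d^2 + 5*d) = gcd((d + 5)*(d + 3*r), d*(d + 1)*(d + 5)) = d + 5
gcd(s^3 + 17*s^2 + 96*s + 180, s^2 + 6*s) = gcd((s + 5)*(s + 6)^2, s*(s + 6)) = s + 6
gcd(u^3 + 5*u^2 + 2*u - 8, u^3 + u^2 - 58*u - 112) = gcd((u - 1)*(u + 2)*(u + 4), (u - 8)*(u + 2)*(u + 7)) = u + 2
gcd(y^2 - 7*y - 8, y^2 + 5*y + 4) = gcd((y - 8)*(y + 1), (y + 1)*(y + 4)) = y + 1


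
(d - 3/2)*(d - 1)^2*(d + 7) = d^4 + 7*d^3/2 - 41*d^2/2 + 53*d/2 - 21/2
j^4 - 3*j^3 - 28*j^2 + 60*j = j*(j - 6)*(j - 2)*(j + 5)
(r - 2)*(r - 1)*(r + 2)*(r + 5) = r^4 + 4*r^3 - 9*r^2 - 16*r + 20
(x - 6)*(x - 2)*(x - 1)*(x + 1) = x^4 - 8*x^3 + 11*x^2 + 8*x - 12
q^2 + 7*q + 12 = (q + 3)*(q + 4)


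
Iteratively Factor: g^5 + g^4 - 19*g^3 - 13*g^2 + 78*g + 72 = (g + 4)*(g^4 - 3*g^3 - 7*g^2 + 15*g + 18) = (g + 2)*(g + 4)*(g^3 - 5*g^2 + 3*g + 9) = (g - 3)*(g + 2)*(g + 4)*(g^2 - 2*g - 3) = (g - 3)^2*(g + 2)*(g + 4)*(g + 1)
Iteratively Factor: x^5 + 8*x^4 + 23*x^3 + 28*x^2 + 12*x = (x + 2)*(x^4 + 6*x^3 + 11*x^2 + 6*x) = (x + 2)^2*(x^3 + 4*x^2 + 3*x) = (x + 1)*(x + 2)^2*(x^2 + 3*x) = x*(x + 1)*(x + 2)^2*(x + 3)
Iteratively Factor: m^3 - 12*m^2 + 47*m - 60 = (m - 5)*(m^2 - 7*m + 12) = (m - 5)*(m - 3)*(m - 4)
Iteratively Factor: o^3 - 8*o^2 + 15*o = (o - 5)*(o^2 - 3*o) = o*(o - 5)*(o - 3)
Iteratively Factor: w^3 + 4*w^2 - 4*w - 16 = (w + 2)*(w^2 + 2*w - 8) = (w - 2)*(w + 2)*(w + 4)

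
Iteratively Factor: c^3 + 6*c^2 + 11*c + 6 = (c + 1)*(c^2 + 5*c + 6) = (c + 1)*(c + 3)*(c + 2)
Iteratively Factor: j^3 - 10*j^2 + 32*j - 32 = (j - 4)*(j^2 - 6*j + 8) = (j - 4)^2*(j - 2)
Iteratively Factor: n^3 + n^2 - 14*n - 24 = (n - 4)*(n^2 + 5*n + 6) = (n - 4)*(n + 2)*(n + 3)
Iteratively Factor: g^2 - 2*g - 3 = (g + 1)*(g - 3)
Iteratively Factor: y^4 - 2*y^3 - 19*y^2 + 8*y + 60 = (y + 2)*(y^3 - 4*y^2 - 11*y + 30) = (y + 2)*(y + 3)*(y^2 - 7*y + 10) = (y - 5)*(y + 2)*(y + 3)*(y - 2)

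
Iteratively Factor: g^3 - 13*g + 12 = (g - 3)*(g^2 + 3*g - 4) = (g - 3)*(g + 4)*(g - 1)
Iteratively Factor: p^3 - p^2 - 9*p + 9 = (p - 3)*(p^2 + 2*p - 3) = (p - 3)*(p - 1)*(p + 3)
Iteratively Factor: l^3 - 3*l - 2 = (l - 2)*(l^2 + 2*l + 1) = (l - 2)*(l + 1)*(l + 1)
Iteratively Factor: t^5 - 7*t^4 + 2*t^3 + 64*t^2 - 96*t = (t - 4)*(t^4 - 3*t^3 - 10*t^2 + 24*t) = (t - 4)*(t - 2)*(t^3 - t^2 - 12*t) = (t - 4)^2*(t - 2)*(t^2 + 3*t) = (t - 4)^2*(t - 2)*(t + 3)*(t)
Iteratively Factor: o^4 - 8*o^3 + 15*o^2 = (o)*(o^3 - 8*o^2 + 15*o) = o*(o - 3)*(o^2 - 5*o) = o*(o - 5)*(o - 3)*(o)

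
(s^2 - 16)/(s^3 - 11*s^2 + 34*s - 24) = (s + 4)/(s^2 - 7*s + 6)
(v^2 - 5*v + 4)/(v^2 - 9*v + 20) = (v - 1)/(v - 5)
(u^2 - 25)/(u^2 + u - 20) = (u - 5)/(u - 4)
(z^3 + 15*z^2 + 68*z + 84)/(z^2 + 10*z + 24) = (z^2 + 9*z + 14)/(z + 4)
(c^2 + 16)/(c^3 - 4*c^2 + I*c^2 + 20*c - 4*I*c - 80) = (c + 4*I)/(c^2 + c*(-4 + 5*I) - 20*I)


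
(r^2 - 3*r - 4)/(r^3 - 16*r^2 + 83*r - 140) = (r + 1)/(r^2 - 12*r + 35)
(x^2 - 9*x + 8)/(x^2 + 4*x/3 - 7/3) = 3*(x - 8)/(3*x + 7)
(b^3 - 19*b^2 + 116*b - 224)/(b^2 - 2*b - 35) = (b^2 - 12*b + 32)/(b + 5)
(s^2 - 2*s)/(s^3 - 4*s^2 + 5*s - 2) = s/(s^2 - 2*s + 1)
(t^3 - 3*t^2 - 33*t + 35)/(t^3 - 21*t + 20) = (t - 7)/(t - 4)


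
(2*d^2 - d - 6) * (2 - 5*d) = -10*d^3 + 9*d^2 + 28*d - 12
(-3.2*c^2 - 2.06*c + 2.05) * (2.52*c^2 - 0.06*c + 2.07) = -8.064*c^4 - 4.9992*c^3 - 1.3344*c^2 - 4.3872*c + 4.2435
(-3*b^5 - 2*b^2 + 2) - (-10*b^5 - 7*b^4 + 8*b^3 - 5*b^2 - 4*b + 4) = 7*b^5 + 7*b^4 - 8*b^3 + 3*b^2 + 4*b - 2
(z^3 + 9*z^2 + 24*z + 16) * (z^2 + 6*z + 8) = z^5 + 15*z^4 + 86*z^3 + 232*z^2 + 288*z + 128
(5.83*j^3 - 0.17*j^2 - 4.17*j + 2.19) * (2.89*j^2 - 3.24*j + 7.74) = 16.8487*j^5 - 19.3805*j^4 + 33.6237*j^3 + 18.5241*j^2 - 39.3714*j + 16.9506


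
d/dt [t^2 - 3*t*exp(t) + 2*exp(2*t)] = -3*t*exp(t) + 2*t + 4*exp(2*t) - 3*exp(t)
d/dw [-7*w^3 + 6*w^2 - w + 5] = -21*w^2 + 12*w - 1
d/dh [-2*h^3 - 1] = -6*h^2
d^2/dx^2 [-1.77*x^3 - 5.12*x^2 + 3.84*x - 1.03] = -10.62*x - 10.24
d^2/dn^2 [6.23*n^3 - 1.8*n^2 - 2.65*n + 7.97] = 37.38*n - 3.6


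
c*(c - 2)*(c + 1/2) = c^3 - 3*c^2/2 - c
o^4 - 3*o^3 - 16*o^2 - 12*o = o*(o - 6)*(o + 1)*(o + 2)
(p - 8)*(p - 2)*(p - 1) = p^3 - 11*p^2 + 26*p - 16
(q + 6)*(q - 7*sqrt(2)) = q^2 - 7*sqrt(2)*q + 6*q - 42*sqrt(2)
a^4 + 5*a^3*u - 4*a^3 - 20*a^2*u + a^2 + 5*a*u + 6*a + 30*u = (a - 3)*(a - 2)*(a + 1)*(a + 5*u)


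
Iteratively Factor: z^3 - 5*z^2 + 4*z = (z)*(z^2 - 5*z + 4) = z*(z - 1)*(z - 4)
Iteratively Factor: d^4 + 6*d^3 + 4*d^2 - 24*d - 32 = (d + 4)*(d^3 + 2*d^2 - 4*d - 8) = (d - 2)*(d + 4)*(d^2 + 4*d + 4) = (d - 2)*(d + 2)*(d + 4)*(d + 2)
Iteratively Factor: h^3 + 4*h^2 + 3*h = (h)*(h^2 + 4*h + 3) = h*(h + 3)*(h + 1)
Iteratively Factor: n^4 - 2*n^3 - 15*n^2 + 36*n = (n - 3)*(n^3 + n^2 - 12*n) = (n - 3)^2*(n^2 + 4*n) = n*(n - 3)^2*(n + 4)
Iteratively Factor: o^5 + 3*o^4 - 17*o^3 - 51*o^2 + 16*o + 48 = (o + 1)*(o^4 + 2*o^3 - 19*o^2 - 32*o + 48) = (o + 1)*(o + 4)*(o^3 - 2*o^2 - 11*o + 12) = (o - 4)*(o + 1)*(o + 4)*(o^2 + 2*o - 3) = (o - 4)*(o + 1)*(o + 3)*(o + 4)*(o - 1)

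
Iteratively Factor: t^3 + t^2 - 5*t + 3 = (t - 1)*(t^2 + 2*t - 3) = (t - 1)*(t + 3)*(t - 1)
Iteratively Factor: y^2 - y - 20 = (y + 4)*(y - 5)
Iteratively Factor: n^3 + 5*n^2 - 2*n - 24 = (n - 2)*(n^2 + 7*n + 12) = (n - 2)*(n + 4)*(n + 3)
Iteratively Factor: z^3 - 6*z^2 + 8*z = (z - 4)*(z^2 - 2*z) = z*(z - 4)*(z - 2)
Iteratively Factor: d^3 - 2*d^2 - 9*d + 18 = (d + 3)*(d^2 - 5*d + 6) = (d - 3)*(d + 3)*(d - 2)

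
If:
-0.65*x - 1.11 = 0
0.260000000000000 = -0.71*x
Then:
No Solution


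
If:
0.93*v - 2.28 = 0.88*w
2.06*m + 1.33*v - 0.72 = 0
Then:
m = -0.610919720221317*w - 1.23332289383025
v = 0.946236559139785*w + 2.45161290322581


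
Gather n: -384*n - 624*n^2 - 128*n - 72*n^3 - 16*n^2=-72*n^3 - 640*n^2 - 512*n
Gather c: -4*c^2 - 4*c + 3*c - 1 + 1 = -4*c^2 - c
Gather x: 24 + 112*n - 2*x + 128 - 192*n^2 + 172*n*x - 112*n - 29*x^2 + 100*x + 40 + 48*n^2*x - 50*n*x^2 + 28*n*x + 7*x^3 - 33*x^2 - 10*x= -192*n^2 + 7*x^3 + x^2*(-50*n - 62) + x*(48*n^2 + 200*n + 88) + 192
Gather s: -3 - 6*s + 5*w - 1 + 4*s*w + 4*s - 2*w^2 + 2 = s*(4*w - 2) - 2*w^2 + 5*w - 2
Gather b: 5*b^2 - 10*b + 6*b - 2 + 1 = 5*b^2 - 4*b - 1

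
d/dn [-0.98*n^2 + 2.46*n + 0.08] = 2.46 - 1.96*n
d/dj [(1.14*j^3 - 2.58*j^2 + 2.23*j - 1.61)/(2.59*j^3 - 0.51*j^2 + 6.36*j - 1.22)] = (6.1008*j^4 + 2.9494*j^3 - 6.9342*j^2 + 4.653*j + 7.519)/(6.7081*j^6 - 2.6418*j^5 + 33.2049*j^4 - 12.8068*j^3 + 41.694*j^2 - 15.5184*j + 1.4884)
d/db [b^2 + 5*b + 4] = 2*b + 5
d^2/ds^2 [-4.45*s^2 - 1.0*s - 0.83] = -8.90000000000000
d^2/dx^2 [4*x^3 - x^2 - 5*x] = 24*x - 2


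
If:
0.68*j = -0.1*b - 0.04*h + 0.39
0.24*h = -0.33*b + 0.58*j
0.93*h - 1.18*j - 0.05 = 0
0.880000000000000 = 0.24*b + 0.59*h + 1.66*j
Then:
No Solution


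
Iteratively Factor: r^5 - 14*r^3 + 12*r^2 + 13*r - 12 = (r + 1)*(r^4 - r^3 - 13*r^2 + 25*r - 12) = (r - 3)*(r + 1)*(r^3 + 2*r^2 - 7*r + 4) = (r - 3)*(r + 1)*(r + 4)*(r^2 - 2*r + 1) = (r - 3)*(r - 1)*(r + 1)*(r + 4)*(r - 1)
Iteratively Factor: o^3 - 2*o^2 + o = (o - 1)*(o^2 - o) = (o - 1)^2*(o)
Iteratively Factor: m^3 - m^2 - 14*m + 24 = (m + 4)*(m^2 - 5*m + 6) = (m - 2)*(m + 4)*(m - 3)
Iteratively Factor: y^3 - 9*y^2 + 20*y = (y - 4)*(y^2 - 5*y) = y*(y - 4)*(y - 5)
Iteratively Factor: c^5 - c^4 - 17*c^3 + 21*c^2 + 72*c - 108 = (c - 3)*(c^4 + 2*c^3 - 11*c^2 - 12*c + 36) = (c - 3)*(c + 3)*(c^3 - c^2 - 8*c + 12) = (c - 3)*(c + 3)^2*(c^2 - 4*c + 4) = (c - 3)*(c - 2)*(c + 3)^2*(c - 2)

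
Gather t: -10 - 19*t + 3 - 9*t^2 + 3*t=-9*t^2 - 16*t - 7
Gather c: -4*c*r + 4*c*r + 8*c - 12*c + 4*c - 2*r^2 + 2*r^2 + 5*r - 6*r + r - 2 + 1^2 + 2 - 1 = 0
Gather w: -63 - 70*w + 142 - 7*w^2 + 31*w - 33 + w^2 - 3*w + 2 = -6*w^2 - 42*w + 48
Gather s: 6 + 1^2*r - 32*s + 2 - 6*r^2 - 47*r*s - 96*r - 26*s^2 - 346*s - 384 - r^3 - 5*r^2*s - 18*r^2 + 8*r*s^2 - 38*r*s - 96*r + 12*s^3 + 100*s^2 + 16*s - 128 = -r^3 - 24*r^2 - 191*r + 12*s^3 + s^2*(8*r + 74) + s*(-5*r^2 - 85*r - 362) - 504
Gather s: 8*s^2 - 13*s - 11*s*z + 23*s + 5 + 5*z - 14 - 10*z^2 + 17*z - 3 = 8*s^2 + s*(10 - 11*z) - 10*z^2 + 22*z - 12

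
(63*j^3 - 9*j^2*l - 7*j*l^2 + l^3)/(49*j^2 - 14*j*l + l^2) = (9*j^2 - l^2)/(7*j - l)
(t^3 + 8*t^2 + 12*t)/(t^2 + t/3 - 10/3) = 3*t*(t + 6)/(3*t - 5)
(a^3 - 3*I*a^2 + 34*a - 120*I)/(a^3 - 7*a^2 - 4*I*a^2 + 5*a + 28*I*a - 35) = (a^2 + 2*I*a + 24)/(a^2 + a*(-7 + I) - 7*I)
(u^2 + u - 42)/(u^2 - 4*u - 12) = (u + 7)/(u + 2)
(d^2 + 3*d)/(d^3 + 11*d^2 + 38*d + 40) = d*(d + 3)/(d^3 + 11*d^2 + 38*d + 40)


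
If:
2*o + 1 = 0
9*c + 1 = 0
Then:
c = -1/9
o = -1/2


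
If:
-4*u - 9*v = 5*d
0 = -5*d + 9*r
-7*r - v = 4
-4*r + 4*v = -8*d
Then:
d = -18/11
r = -10/11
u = -36/11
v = 26/11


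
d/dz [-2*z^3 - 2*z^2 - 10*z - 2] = -6*z^2 - 4*z - 10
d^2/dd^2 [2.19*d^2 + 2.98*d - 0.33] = 4.38000000000000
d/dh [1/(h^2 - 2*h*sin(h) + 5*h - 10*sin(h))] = (2*h*cos(h) - 2*h + 2*sin(h) + 10*cos(h) - 5)/((h + 5)^2*(h - 2*sin(h))^2)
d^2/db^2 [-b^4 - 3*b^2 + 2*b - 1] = -12*b^2 - 6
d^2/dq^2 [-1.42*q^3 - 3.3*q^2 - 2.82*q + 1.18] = -8.52*q - 6.6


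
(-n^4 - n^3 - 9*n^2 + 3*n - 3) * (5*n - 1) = -5*n^5 - 4*n^4 - 44*n^3 + 24*n^2 - 18*n + 3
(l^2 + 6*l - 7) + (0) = l^2 + 6*l - 7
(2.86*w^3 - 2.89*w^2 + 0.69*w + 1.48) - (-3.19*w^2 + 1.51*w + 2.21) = 2.86*w^3 + 0.3*w^2 - 0.82*w - 0.73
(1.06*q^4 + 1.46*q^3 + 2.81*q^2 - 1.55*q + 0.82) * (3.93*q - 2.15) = 4.1658*q^5 + 3.4588*q^4 + 7.9043*q^3 - 12.133*q^2 + 6.5551*q - 1.763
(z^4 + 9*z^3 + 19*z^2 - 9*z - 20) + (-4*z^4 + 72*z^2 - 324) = -3*z^4 + 9*z^3 + 91*z^2 - 9*z - 344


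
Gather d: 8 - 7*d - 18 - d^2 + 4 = -d^2 - 7*d - 6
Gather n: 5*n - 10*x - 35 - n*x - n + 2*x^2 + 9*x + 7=n*(4 - x) + 2*x^2 - x - 28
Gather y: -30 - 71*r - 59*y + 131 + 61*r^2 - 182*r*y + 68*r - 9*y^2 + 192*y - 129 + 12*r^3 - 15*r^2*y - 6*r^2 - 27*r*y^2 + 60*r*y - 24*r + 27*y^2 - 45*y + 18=12*r^3 + 55*r^2 - 27*r + y^2*(18 - 27*r) + y*(-15*r^2 - 122*r + 88) - 10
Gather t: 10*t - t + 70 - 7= 9*t + 63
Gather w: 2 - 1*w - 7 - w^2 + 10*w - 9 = -w^2 + 9*w - 14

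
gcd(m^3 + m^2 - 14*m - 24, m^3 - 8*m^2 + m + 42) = m + 2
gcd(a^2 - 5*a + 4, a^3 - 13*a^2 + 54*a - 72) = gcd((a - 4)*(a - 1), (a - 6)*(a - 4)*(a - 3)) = a - 4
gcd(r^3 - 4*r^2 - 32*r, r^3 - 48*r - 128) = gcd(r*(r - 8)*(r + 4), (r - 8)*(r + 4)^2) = r^2 - 4*r - 32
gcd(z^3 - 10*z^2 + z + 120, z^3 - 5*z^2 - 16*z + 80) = z - 5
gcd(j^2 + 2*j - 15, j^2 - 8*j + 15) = j - 3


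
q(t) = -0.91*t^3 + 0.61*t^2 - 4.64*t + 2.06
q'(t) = -2.73*t^2 + 1.22*t - 4.64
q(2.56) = -21.09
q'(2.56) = -19.41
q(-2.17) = 24.30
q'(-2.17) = -20.14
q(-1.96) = 20.35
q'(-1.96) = -17.52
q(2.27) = -15.97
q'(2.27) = -15.94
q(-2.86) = 41.61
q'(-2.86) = -30.46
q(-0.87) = 7.16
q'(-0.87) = -7.77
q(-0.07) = 2.39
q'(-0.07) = -4.74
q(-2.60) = 34.24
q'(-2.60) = -26.27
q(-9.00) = 756.62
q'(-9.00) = -236.75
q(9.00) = -653.68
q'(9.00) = -214.79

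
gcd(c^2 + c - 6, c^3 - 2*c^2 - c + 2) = c - 2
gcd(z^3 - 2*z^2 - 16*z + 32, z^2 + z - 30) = 1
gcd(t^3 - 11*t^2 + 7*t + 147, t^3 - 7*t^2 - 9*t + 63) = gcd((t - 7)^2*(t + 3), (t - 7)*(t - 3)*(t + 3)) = t^2 - 4*t - 21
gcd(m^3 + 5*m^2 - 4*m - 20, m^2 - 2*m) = m - 2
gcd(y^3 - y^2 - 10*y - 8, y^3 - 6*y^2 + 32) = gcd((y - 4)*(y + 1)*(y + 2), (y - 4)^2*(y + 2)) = y^2 - 2*y - 8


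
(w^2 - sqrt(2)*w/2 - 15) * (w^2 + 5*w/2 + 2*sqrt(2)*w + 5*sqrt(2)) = w^4 + 3*sqrt(2)*w^3/2 + 5*w^3/2 - 17*w^2 + 15*sqrt(2)*w^2/4 - 85*w/2 - 30*sqrt(2)*w - 75*sqrt(2)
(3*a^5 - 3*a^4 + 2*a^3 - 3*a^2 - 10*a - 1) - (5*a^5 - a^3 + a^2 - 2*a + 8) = -2*a^5 - 3*a^4 + 3*a^3 - 4*a^2 - 8*a - 9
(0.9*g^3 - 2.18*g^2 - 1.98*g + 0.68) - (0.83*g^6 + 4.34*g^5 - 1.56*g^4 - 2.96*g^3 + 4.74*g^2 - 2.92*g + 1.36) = -0.83*g^6 - 4.34*g^5 + 1.56*g^4 + 3.86*g^3 - 6.92*g^2 + 0.94*g - 0.68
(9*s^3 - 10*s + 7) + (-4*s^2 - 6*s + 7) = 9*s^3 - 4*s^2 - 16*s + 14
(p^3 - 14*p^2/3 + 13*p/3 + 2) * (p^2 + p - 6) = p^5 - 11*p^4/3 - 19*p^3/3 + 103*p^2/3 - 24*p - 12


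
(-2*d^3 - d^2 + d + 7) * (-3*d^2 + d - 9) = 6*d^5 + d^4 + 14*d^3 - 11*d^2 - 2*d - 63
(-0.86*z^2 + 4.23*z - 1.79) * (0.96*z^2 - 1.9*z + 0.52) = -0.8256*z^4 + 5.6948*z^3 - 10.2026*z^2 + 5.6006*z - 0.9308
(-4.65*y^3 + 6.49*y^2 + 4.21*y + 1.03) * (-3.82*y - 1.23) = 17.763*y^4 - 19.0723*y^3 - 24.0649*y^2 - 9.1129*y - 1.2669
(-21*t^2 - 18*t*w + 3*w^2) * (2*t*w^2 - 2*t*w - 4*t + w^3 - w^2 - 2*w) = -42*t^3*w^2 + 42*t^3*w + 84*t^3 - 57*t^2*w^3 + 57*t^2*w^2 + 114*t^2*w - 12*t*w^4 + 12*t*w^3 + 24*t*w^2 + 3*w^5 - 3*w^4 - 6*w^3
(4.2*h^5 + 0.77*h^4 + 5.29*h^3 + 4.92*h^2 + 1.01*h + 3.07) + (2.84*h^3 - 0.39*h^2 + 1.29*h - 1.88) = 4.2*h^5 + 0.77*h^4 + 8.13*h^3 + 4.53*h^2 + 2.3*h + 1.19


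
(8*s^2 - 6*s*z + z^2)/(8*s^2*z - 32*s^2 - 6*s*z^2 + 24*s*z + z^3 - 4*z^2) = 1/(z - 4)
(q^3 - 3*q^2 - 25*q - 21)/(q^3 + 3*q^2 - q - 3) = (q - 7)/(q - 1)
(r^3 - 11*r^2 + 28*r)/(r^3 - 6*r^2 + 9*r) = (r^2 - 11*r + 28)/(r^2 - 6*r + 9)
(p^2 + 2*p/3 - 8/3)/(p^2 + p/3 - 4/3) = (3*p^2 + 2*p - 8)/(3*p^2 + p - 4)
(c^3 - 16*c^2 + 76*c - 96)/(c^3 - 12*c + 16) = (c^2 - 14*c + 48)/(c^2 + 2*c - 8)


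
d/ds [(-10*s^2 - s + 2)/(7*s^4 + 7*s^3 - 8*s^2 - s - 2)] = (140*s^5 + 91*s^4 - 42*s^3 - 40*s^2 + 72*s + 4)/(49*s^8 + 98*s^7 - 63*s^6 - 126*s^5 + 22*s^4 - 12*s^3 + 33*s^2 + 4*s + 4)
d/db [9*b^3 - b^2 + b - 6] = 27*b^2 - 2*b + 1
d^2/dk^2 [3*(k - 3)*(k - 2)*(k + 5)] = 18*k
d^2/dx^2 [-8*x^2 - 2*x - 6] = -16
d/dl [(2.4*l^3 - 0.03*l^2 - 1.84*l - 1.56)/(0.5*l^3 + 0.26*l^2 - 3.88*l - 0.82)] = (0.639*l^4 - 16.784*l^3 - 2.9692*l^2 + 0.8604*l - 4.544)/(0.25*l^6 + 0.26*l^5 - 3.8124*l^4 - 2.8376*l^3 + 14.628*l^2 + 6.3632*l + 0.6724)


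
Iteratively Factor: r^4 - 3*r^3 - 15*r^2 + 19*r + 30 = (r - 5)*(r^3 + 2*r^2 - 5*r - 6) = (r - 5)*(r + 3)*(r^2 - r - 2) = (r - 5)*(r + 1)*(r + 3)*(r - 2)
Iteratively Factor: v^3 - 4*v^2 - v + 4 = (v - 4)*(v^2 - 1) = (v - 4)*(v + 1)*(v - 1)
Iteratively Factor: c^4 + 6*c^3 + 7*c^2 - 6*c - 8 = (c + 2)*(c^3 + 4*c^2 - c - 4) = (c + 1)*(c + 2)*(c^2 + 3*c - 4) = (c + 1)*(c + 2)*(c + 4)*(c - 1)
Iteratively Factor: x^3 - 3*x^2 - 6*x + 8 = (x - 4)*(x^2 + x - 2) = (x - 4)*(x - 1)*(x + 2)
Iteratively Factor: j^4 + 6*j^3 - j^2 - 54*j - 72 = (j + 4)*(j^3 + 2*j^2 - 9*j - 18) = (j + 3)*(j + 4)*(j^2 - j - 6) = (j + 2)*(j + 3)*(j + 4)*(j - 3)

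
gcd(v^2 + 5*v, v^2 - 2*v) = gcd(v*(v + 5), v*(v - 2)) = v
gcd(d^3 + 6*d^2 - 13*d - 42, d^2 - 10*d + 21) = d - 3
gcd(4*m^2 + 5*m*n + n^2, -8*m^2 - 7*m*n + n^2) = m + n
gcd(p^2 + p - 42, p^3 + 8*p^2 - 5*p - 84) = p + 7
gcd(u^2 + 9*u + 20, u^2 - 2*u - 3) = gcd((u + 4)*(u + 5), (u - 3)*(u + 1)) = 1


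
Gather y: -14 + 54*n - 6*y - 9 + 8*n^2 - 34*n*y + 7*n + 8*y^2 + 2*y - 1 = 8*n^2 + 61*n + 8*y^2 + y*(-34*n - 4) - 24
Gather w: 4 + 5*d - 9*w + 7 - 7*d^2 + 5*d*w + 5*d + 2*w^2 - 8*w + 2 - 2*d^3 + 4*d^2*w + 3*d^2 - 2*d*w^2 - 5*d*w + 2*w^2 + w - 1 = -2*d^3 - 4*d^2 + 10*d + w^2*(4 - 2*d) + w*(4*d^2 - 16) + 12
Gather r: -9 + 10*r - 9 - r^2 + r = -r^2 + 11*r - 18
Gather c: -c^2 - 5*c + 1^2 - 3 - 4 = -c^2 - 5*c - 6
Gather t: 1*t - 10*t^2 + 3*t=-10*t^2 + 4*t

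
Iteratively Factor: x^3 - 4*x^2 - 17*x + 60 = (x + 4)*(x^2 - 8*x + 15) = (x - 5)*(x + 4)*(x - 3)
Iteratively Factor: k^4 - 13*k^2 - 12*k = (k)*(k^3 - 13*k - 12) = k*(k - 4)*(k^2 + 4*k + 3) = k*(k - 4)*(k + 1)*(k + 3)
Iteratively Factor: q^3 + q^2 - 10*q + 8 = (q - 2)*(q^2 + 3*q - 4) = (q - 2)*(q + 4)*(q - 1)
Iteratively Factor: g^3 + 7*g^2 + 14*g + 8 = (g + 2)*(g^2 + 5*g + 4) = (g + 2)*(g + 4)*(g + 1)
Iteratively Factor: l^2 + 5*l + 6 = (l + 3)*(l + 2)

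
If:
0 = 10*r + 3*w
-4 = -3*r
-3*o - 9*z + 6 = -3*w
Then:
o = -3*z - 22/9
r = 4/3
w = -40/9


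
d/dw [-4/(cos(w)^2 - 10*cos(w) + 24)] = 8*(5 - cos(w))*sin(w)/(cos(w)^2 - 10*cos(w) + 24)^2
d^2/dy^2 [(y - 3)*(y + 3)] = 2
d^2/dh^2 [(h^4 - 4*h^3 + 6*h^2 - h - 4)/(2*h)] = 3*h - 4 - 4/h^3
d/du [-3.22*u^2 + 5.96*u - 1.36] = 5.96 - 6.44*u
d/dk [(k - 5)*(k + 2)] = 2*k - 3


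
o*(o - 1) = o^2 - o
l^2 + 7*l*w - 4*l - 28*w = (l - 4)*(l + 7*w)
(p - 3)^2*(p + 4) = p^3 - 2*p^2 - 15*p + 36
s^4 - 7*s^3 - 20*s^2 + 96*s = s*(s - 8)*(s - 3)*(s + 4)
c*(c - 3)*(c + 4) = c^3 + c^2 - 12*c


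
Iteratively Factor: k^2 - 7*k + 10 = (k - 2)*(k - 5)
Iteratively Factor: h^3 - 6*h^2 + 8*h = (h - 2)*(h^2 - 4*h) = (h - 4)*(h - 2)*(h)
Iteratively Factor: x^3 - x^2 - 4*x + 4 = (x - 2)*(x^2 + x - 2) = (x - 2)*(x - 1)*(x + 2)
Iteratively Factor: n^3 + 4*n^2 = (n)*(n^2 + 4*n) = n^2*(n + 4)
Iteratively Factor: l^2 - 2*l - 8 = (l + 2)*(l - 4)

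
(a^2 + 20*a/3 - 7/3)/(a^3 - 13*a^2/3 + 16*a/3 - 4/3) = (a + 7)/(a^2 - 4*a + 4)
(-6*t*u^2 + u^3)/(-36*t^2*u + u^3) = u/(6*t + u)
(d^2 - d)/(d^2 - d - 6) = d*(1 - d)/(-d^2 + d + 6)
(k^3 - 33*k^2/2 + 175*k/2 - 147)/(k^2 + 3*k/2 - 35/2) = (k^2 - 13*k + 42)/(k + 5)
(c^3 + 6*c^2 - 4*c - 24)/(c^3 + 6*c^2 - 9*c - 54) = (c^2 - 4)/(c^2 - 9)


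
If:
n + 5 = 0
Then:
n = -5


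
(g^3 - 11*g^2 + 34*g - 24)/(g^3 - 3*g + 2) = (g^2 - 10*g + 24)/(g^2 + g - 2)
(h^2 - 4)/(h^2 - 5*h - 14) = (h - 2)/(h - 7)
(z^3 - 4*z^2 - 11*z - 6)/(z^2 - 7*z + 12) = (z^3 - 4*z^2 - 11*z - 6)/(z^2 - 7*z + 12)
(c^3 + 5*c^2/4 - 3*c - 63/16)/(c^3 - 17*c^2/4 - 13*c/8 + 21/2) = (c + 3/2)/(c - 4)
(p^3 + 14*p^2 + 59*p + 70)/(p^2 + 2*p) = p + 12 + 35/p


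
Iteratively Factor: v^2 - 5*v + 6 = (v - 2)*(v - 3)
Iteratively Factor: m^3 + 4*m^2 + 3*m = (m)*(m^2 + 4*m + 3) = m*(m + 1)*(m + 3)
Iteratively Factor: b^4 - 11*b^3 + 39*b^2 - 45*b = (b - 3)*(b^3 - 8*b^2 + 15*b) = (b - 3)^2*(b^2 - 5*b) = (b - 5)*(b - 3)^2*(b)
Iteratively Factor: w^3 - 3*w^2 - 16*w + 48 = (w + 4)*(w^2 - 7*w + 12) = (w - 4)*(w + 4)*(w - 3)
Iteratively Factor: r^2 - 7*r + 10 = (r - 2)*(r - 5)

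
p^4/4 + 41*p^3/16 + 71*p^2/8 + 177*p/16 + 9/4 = (p/4 + 1)*(p + 1/4)*(p + 3)^2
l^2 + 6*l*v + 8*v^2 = (l + 2*v)*(l + 4*v)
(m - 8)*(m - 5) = m^2 - 13*m + 40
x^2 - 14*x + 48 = (x - 8)*(x - 6)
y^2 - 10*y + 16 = (y - 8)*(y - 2)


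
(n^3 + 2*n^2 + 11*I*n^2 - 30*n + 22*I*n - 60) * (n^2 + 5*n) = n^5 + 7*n^4 + 11*I*n^4 - 20*n^3 + 77*I*n^3 - 210*n^2 + 110*I*n^2 - 300*n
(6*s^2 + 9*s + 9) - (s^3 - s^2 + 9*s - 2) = -s^3 + 7*s^2 + 11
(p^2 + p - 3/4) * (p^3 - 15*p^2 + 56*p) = p^5 - 14*p^4 + 161*p^3/4 + 269*p^2/4 - 42*p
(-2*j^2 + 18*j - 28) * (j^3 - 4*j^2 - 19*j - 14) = -2*j^5 + 26*j^4 - 62*j^3 - 202*j^2 + 280*j + 392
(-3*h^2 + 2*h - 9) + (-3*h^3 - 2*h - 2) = -3*h^3 - 3*h^2 - 11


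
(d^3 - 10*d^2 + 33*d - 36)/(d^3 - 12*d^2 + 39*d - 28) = (d^2 - 6*d + 9)/(d^2 - 8*d + 7)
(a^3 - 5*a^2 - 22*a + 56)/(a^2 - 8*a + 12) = (a^2 - 3*a - 28)/(a - 6)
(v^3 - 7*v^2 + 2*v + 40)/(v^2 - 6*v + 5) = (v^2 - 2*v - 8)/(v - 1)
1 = 1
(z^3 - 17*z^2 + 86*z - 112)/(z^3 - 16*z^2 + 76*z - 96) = (z - 7)/(z - 6)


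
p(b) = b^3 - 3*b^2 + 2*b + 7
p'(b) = 3*b^2 - 6*b + 2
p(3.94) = 29.47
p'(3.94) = 24.93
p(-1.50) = -6.12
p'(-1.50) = 17.75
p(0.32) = 7.37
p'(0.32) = 0.39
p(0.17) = 7.26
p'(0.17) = 1.07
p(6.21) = 143.21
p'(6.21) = 80.43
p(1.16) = 6.84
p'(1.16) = -0.92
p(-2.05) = -18.32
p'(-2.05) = 26.91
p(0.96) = 7.04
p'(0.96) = -1.00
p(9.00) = 511.00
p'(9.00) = 191.00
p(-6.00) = -329.00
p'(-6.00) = 146.00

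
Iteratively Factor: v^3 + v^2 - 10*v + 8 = (v + 4)*(v^2 - 3*v + 2) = (v - 1)*(v + 4)*(v - 2)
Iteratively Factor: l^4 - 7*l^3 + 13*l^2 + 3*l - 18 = (l - 2)*(l^3 - 5*l^2 + 3*l + 9) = (l - 2)*(l + 1)*(l^2 - 6*l + 9) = (l - 3)*(l - 2)*(l + 1)*(l - 3)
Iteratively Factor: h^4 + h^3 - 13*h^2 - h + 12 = (h - 1)*(h^3 + 2*h^2 - 11*h - 12) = (h - 3)*(h - 1)*(h^2 + 5*h + 4) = (h - 3)*(h - 1)*(h + 1)*(h + 4)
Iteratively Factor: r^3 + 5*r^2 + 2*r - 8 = (r + 4)*(r^2 + r - 2) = (r - 1)*(r + 4)*(r + 2)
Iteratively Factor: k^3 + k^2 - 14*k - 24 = (k + 2)*(k^2 - k - 12) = (k - 4)*(k + 2)*(k + 3)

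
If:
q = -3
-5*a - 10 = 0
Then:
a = -2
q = -3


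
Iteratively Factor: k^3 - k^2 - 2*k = (k + 1)*(k^2 - 2*k) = (k - 2)*(k + 1)*(k)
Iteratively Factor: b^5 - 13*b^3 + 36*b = (b + 3)*(b^4 - 3*b^3 - 4*b^2 + 12*b) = b*(b + 3)*(b^3 - 3*b^2 - 4*b + 12) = b*(b - 3)*(b + 3)*(b^2 - 4) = b*(b - 3)*(b - 2)*(b + 3)*(b + 2)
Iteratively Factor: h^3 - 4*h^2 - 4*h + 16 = (h + 2)*(h^2 - 6*h + 8) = (h - 4)*(h + 2)*(h - 2)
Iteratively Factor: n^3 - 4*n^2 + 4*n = (n - 2)*(n^2 - 2*n) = n*(n - 2)*(n - 2)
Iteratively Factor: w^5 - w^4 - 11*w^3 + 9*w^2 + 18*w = (w - 3)*(w^4 + 2*w^3 - 5*w^2 - 6*w) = w*(w - 3)*(w^3 + 2*w^2 - 5*w - 6) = w*(w - 3)*(w + 3)*(w^2 - w - 2) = w*(w - 3)*(w - 2)*(w + 3)*(w + 1)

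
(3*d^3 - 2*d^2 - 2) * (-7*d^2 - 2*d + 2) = -21*d^5 + 8*d^4 + 10*d^3 + 10*d^2 + 4*d - 4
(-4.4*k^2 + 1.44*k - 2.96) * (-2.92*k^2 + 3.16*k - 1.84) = 12.848*k^4 - 18.1088*k^3 + 21.2896*k^2 - 12.0032*k + 5.4464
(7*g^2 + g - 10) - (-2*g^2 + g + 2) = 9*g^2 - 12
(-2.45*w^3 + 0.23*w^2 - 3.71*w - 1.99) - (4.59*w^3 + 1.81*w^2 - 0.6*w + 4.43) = -7.04*w^3 - 1.58*w^2 - 3.11*w - 6.42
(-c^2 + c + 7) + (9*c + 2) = -c^2 + 10*c + 9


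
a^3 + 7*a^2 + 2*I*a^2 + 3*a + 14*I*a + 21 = (a + 7)*(a - I)*(a + 3*I)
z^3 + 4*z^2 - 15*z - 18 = (z - 3)*(z + 1)*(z + 6)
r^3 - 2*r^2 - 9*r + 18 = (r - 3)*(r - 2)*(r + 3)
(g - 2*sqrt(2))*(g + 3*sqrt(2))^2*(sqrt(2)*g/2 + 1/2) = sqrt(2)*g^4/2 + 9*g^3/2 - sqrt(2)*g^2 - 39*g - 18*sqrt(2)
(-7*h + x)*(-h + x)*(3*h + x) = 21*h^3 - 17*h^2*x - 5*h*x^2 + x^3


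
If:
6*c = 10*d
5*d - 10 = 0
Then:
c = 10/3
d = 2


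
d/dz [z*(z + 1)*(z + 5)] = 3*z^2 + 12*z + 5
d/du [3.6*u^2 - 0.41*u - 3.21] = 7.2*u - 0.41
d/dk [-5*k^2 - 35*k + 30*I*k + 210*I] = -10*k - 35 + 30*I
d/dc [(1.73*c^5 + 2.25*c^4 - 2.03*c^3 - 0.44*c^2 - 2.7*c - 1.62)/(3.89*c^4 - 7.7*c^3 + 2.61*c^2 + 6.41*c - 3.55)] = (6.7297*c^8 - 26.642*c^7 + 4.1176*c^6 + 59.5254*c^5 + 35.3827*c^4 - 74.3474*c^3 - 11.5759*c^2 + 11.5804*c + 19.9692)/(15.1321*c^8 - 59.906*c^7 + 79.5958*c^6 + 9.67580000000001*c^5 - 119.5209*c^4 + 88.1302*c^3 + 22.5571*c^2 - 45.511*c + 12.6025)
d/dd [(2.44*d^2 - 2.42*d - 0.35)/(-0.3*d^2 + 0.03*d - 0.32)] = (-0.6528*d^2 - 1.7716*d + 0.7849)/(0.09*d^4 - 0.018*d^3 + 0.1929*d^2 - 0.0192*d + 0.1024)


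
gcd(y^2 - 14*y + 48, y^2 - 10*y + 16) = y - 8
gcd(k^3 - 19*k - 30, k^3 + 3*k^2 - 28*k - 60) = k^2 - 3*k - 10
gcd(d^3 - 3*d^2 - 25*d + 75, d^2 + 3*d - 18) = d - 3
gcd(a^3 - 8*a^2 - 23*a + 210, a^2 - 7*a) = a - 7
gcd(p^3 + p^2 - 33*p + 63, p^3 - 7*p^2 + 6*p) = 1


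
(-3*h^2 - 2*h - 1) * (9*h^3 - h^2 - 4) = -27*h^5 - 15*h^4 - 7*h^3 + 13*h^2 + 8*h + 4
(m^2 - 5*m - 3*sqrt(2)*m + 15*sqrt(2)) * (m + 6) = m^3 - 3*sqrt(2)*m^2 + m^2 - 30*m - 3*sqrt(2)*m + 90*sqrt(2)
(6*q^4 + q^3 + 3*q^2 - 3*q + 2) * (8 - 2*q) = -12*q^5 + 46*q^4 + 2*q^3 + 30*q^2 - 28*q + 16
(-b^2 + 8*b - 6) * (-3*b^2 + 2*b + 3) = 3*b^4 - 26*b^3 + 31*b^2 + 12*b - 18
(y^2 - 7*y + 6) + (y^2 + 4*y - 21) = 2*y^2 - 3*y - 15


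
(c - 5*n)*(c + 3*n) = c^2 - 2*c*n - 15*n^2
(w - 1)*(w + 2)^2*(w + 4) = w^4 + 7*w^3 + 12*w^2 - 4*w - 16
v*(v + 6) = v^2 + 6*v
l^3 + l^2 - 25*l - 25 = (l - 5)*(l + 1)*(l + 5)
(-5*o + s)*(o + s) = -5*o^2 - 4*o*s + s^2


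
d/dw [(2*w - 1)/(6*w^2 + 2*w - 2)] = (-6*w^2 + 6*w - 1)/(2*(9*w^4 + 6*w^3 - 5*w^2 - 2*w + 1))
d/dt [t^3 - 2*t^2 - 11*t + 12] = 3*t^2 - 4*t - 11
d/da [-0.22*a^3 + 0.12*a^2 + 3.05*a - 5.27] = -0.66*a^2 + 0.24*a + 3.05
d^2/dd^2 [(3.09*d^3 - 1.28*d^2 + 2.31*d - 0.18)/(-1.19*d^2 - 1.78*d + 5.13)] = (-7.105427357601e-15*d^5 + 7.105427357601e-15*d^4 - 69.272732*d^3 + 217.70964*d^2 - 570.238812*d + 28.522512)/(1.685159*d^6 + 7.561974*d^5 - 10.482591*d^4 - 59.558444*d^3 + 45.189657*d^2 + 140.532246*d - 135.005697)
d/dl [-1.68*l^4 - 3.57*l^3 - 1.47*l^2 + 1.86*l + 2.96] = -6.72*l^3 - 10.71*l^2 - 2.94*l + 1.86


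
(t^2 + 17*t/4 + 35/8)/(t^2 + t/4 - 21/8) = (2*t + 5)/(2*t - 3)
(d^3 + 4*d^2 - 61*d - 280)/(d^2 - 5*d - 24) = (d^2 + 12*d + 35)/(d + 3)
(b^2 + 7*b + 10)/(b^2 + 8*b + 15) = (b + 2)/(b + 3)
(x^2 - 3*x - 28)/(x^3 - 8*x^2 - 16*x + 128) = (x - 7)/(x^2 - 12*x + 32)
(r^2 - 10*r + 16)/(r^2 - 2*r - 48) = (r - 2)/(r + 6)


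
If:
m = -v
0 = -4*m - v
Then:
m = 0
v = 0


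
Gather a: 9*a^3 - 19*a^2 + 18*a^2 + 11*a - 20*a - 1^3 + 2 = 9*a^3 - a^2 - 9*a + 1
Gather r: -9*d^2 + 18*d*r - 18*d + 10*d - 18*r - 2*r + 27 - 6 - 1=-9*d^2 - 8*d + r*(18*d - 20) + 20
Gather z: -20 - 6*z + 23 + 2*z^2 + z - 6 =2*z^2 - 5*z - 3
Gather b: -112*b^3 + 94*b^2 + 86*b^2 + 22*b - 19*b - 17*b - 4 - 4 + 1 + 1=-112*b^3 + 180*b^2 - 14*b - 6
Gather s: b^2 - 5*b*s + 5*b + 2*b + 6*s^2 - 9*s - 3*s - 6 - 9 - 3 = b^2 + 7*b + 6*s^2 + s*(-5*b - 12) - 18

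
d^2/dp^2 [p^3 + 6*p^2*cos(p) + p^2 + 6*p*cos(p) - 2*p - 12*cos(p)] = -6*p^2*cos(p) - 24*p*sin(p) - 6*p*cos(p) + 6*p - 12*sin(p) + 24*cos(p) + 2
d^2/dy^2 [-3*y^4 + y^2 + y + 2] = 2 - 36*y^2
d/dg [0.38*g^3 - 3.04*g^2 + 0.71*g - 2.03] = 1.14*g^2 - 6.08*g + 0.71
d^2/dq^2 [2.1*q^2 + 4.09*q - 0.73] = 4.20000000000000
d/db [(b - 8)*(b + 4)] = 2*b - 4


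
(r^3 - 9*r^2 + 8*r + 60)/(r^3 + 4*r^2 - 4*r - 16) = (r^2 - 11*r + 30)/(r^2 + 2*r - 8)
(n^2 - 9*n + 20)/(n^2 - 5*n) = (n - 4)/n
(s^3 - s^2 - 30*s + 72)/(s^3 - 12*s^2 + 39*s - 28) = (s^2 + 3*s - 18)/(s^2 - 8*s + 7)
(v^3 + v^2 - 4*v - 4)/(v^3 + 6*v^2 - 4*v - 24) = (v + 1)/(v + 6)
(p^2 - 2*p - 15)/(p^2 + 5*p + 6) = (p - 5)/(p + 2)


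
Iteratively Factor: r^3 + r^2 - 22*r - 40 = (r + 2)*(r^2 - r - 20) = (r + 2)*(r + 4)*(r - 5)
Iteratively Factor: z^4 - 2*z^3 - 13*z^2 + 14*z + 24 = (z - 4)*(z^3 + 2*z^2 - 5*z - 6) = (z - 4)*(z - 2)*(z^2 + 4*z + 3) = (z - 4)*(z - 2)*(z + 3)*(z + 1)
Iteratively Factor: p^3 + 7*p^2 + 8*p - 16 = (p + 4)*(p^2 + 3*p - 4) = (p - 1)*(p + 4)*(p + 4)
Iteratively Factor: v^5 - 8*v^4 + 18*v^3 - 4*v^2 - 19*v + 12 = (v - 1)*(v^4 - 7*v^3 + 11*v^2 + 7*v - 12) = (v - 1)^2*(v^3 - 6*v^2 + 5*v + 12) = (v - 1)^2*(v + 1)*(v^2 - 7*v + 12) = (v - 4)*(v - 1)^2*(v + 1)*(v - 3)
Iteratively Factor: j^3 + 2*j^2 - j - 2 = (j + 2)*(j^2 - 1) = (j + 1)*(j + 2)*(j - 1)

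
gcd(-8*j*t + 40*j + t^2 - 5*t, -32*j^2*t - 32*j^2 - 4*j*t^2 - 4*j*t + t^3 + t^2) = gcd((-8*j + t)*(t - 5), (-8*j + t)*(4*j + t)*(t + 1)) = -8*j + t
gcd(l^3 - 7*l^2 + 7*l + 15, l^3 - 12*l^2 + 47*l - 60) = l^2 - 8*l + 15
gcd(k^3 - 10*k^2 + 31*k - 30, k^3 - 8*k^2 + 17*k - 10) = k^2 - 7*k + 10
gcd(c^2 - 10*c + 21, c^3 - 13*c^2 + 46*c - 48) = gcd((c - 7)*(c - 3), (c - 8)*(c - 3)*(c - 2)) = c - 3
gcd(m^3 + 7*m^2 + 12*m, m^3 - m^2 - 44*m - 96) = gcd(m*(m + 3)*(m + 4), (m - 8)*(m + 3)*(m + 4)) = m^2 + 7*m + 12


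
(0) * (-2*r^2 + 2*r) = 0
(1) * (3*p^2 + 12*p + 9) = 3*p^2 + 12*p + 9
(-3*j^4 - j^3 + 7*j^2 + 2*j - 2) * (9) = -27*j^4 - 9*j^3 + 63*j^2 + 18*j - 18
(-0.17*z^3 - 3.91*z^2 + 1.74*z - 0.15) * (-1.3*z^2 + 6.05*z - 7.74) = 0.221*z^5 + 4.0545*z^4 - 24.6017*z^3 + 40.9854*z^2 - 14.3751*z + 1.161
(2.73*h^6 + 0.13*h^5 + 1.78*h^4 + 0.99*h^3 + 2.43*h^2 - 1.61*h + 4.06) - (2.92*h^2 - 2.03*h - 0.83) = 2.73*h^6 + 0.13*h^5 + 1.78*h^4 + 0.99*h^3 - 0.49*h^2 + 0.42*h + 4.89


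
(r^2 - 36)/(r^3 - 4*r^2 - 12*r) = (r + 6)/(r*(r + 2))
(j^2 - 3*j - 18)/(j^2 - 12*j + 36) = (j + 3)/(j - 6)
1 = 1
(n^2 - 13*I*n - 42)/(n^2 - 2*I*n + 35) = (n - 6*I)/(n + 5*I)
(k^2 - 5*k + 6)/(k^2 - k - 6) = (k - 2)/(k + 2)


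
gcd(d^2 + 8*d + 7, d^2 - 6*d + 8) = 1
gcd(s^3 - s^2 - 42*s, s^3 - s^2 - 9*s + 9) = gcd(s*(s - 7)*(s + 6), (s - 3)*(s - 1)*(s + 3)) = 1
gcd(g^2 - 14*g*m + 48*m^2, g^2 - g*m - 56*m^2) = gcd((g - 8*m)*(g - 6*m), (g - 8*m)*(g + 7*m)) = g - 8*m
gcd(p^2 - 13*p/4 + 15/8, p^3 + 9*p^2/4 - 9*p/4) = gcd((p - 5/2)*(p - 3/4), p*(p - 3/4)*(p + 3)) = p - 3/4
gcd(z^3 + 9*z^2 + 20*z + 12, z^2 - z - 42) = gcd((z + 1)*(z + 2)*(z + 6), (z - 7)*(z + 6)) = z + 6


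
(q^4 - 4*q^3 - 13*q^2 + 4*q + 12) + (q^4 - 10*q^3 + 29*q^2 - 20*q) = 2*q^4 - 14*q^3 + 16*q^2 - 16*q + 12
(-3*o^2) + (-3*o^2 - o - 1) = -6*o^2 - o - 1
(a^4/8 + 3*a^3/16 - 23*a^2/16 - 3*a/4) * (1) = a^4/8 + 3*a^3/16 - 23*a^2/16 - 3*a/4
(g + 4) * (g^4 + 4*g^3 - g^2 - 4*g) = g^5 + 8*g^4 + 15*g^3 - 8*g^2 - 16*g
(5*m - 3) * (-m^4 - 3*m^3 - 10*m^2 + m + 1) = -5*m^5 - 12*m^4 - 41*m^3 + 35*m^2 + 2*m - 3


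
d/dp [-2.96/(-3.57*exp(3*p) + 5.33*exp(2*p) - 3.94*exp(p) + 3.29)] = (-31.7016*exp(2*p) + 31.5536*exp(p) - 11.6624)*exp(p)/(3.57*exp(3*p) - 5.33*exp(2*p) + 3.94*exp(p) - 3.29)^2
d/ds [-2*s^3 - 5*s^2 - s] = -6*s^2 - 10*s - 1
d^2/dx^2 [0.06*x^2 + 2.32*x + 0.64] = 0.120000000000000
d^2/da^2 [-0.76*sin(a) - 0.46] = 0.76*sin(a)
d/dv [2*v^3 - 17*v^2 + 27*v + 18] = 6*v^2 - 34*v + 27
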